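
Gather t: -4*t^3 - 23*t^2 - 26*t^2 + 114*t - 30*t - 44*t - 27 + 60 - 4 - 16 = -4*t^3 - 49*t^2 + 40*t + 13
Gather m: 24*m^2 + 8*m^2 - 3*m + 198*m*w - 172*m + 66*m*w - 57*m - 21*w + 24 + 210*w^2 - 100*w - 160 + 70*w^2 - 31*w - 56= 32*m^2 + m*(264*w - 232) + 280*w^2 - 152*w - 192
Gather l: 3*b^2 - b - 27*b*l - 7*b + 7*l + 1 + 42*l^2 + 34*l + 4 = 3*b^2 - 8*b + 42*l^2 + l*(41 - 27*b) + 5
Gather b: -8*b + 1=1 - 8*b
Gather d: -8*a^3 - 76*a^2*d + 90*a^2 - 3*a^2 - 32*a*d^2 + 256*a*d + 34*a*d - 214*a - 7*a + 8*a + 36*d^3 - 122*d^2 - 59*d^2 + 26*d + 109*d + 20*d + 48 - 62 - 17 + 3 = -8*a^3 + 87*a^2 - 213*a + 36*d^3 + d^2*(-32*a - 181) + d*(-76*a^2 + 290*a + 155) - 28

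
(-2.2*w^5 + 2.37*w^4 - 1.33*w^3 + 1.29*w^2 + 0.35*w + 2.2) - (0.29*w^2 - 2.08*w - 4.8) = -2.2*w^5 + 2.37*w^4 - 1.33*w^3 + 1.0*w^2 + 2.43*w + 7.0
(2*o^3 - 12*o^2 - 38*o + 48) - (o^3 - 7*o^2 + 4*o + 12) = o^3 - 5*o^2 - 42*o + 36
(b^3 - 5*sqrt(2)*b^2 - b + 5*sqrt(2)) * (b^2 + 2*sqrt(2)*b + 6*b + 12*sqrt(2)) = b^5 - 3*sqrt(2)*b^4 + 6*b^4 - 18*sqrt(2)*b^3 - 21*b^3 - 126*b^2 + 3*sqrt(2)*b^2 + 20*b + 18*sqrt(2)*b + 120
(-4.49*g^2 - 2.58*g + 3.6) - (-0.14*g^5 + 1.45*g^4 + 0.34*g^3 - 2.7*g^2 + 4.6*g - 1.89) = 0.14*g^5 - 1.45*g^4 - 0.34*g^3 - 1.79*g^2 - 7.18*g + 5.49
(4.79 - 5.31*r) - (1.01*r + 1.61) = 3.18 - 6.32*r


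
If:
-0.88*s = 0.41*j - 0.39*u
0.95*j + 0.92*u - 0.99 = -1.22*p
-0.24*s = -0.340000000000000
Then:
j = 0.951219512195122*u - 3.04065040650406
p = 3.1791949886712 - 1.49480207916833*u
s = 1.42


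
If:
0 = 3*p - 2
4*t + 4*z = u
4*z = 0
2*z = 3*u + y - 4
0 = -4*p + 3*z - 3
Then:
No Solution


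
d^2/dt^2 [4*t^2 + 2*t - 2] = 8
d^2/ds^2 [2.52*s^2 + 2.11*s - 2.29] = 5.04000000000000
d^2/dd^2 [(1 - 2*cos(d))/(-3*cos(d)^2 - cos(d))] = (42*sin(d)^4/cos(d)^3 + 18*sin(d)^2 + 27 + 31/cos(d) - 18/cos(d)^2 - 44/cos(d)^3)/(3*cos(d) + 1)^3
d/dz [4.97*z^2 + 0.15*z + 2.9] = 9.94*z + 0.15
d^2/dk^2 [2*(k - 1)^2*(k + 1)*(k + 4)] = 24*k^2 + 36*k - 20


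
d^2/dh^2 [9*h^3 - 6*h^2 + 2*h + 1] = 54*h - 12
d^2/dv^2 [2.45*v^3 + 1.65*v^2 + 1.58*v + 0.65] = 14.7*v + 3.3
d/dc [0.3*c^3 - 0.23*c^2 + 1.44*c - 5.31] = 0.9*c^2 - 0.46*c + 1.44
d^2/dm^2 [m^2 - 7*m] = 2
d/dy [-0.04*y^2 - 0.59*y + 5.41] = -0.08*y - 0.59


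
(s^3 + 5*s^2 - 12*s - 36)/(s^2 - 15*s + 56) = (s^3 + 5*s^2 - 12*s - 36)/(s^2 - 15*s + 56)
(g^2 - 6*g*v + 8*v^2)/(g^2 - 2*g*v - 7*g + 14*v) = (g - 4*v)/(g - 7)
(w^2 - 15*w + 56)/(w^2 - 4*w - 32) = (w - 7)/(w + 4)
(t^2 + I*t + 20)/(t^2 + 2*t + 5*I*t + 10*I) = (t - 4*I)/(t + 2)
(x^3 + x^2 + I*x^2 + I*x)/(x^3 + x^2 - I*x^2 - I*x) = (x + I)/(x - I)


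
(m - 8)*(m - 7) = m^2 - 15*m + 56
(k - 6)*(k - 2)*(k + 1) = k^3 - 7*k^2 + 4*k + 12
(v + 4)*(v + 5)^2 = v^3 + 14*v^2 + 65*v + 100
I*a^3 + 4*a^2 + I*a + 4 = (a - 4*I)*(a + I)*(I*a + 1)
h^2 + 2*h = h*(h + 2)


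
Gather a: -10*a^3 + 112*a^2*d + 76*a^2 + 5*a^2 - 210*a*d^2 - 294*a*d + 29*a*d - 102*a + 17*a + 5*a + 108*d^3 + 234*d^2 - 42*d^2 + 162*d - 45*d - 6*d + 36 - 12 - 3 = -10*a^3 + a^2*(112*d + 81) + a*(-210*d^2 - 265*d - 80) + 108*d^3 + 192*d^2 + 111*d + 21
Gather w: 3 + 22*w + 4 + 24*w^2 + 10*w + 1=24*w^2 + 32*w + 8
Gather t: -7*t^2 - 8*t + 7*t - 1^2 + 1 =-7*t^2 - t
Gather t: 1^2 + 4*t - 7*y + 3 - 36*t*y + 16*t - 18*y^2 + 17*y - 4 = t*(20 - 36*y) - 18*y^2 + 10*y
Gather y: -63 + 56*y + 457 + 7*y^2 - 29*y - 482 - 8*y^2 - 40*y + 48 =-y^2 - 13*y - 40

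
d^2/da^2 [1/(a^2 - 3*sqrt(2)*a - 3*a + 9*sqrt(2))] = 2*(-a^2 + 3*a + 3*sqrt(2)*a + (-2*a + 3 + 3*sqrt(2))^2 - 9*sqrt(2))/(a^2 - 3*sqrt(2)*a - 3*a + 9*sqrt(2))^3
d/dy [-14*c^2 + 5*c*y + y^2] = 5*c + 2*y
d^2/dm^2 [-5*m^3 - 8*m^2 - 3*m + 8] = -30*m - 16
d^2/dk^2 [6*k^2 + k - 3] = 12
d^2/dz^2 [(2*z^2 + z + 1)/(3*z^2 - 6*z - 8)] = 2*(45*z^3 + 171*z^2 + 18*z + 140)/(27*z^6 - 162*z^5 + 108*z^4 + 648*z^3 - 288*z^2 - 1152*z - 512)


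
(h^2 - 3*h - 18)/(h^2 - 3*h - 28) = (-h^2 + 3*h + 18)/(-h^2 + 3*h + 28)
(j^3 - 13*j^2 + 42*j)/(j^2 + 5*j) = (j^2 - 13*j + 42)/(j + 5)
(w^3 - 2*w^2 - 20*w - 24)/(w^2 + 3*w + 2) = (w^2 - 4*w - 12)/(w + 1)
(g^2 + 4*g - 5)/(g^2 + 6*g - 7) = (g + 5)/(g + 7)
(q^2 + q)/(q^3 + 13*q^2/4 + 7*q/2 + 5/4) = 4*q/(4*q^2 + 9*q + 5)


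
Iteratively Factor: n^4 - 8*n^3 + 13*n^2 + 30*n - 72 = (n - 4)*(n^3 - 4*n^2 - 3*n + 18) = (n - 4)*(n - 3)*(n^2 - n - 6) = (n - 4)*(n - 3)*(n + 2)*(n - 3)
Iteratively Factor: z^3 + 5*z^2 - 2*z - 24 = (z + 4)*(z^2 + z - 6) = (z - 2)*(z + 4)*(z + 3)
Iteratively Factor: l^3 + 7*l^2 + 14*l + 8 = (l + 4)*(l^2 + 3*l + 2) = (l + 1)*(l + 4)*(l + 2)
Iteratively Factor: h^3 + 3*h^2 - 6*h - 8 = (h - 2)*(h^2 + 5*h + 4) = (h - 2)*(h + 1)*(h + 4)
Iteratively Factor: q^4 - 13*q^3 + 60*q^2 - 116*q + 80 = (q - 5)*(q^3 - 8*q^2 + 20*q - 16) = (q - 5)*(q - 2)*(q^2 - 6*q + 8) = (q - 5)*(q - 4)*(q - 2)*(q - 2)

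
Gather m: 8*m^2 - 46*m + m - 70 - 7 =8*m^2 - 45*m - 77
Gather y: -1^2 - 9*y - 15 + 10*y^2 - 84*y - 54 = 10*y^2 - 93*y - 70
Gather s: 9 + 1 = 10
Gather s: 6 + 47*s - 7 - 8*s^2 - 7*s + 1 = -8*s^2 + 40*s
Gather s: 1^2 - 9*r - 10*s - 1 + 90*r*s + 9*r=s*(90*r - 10)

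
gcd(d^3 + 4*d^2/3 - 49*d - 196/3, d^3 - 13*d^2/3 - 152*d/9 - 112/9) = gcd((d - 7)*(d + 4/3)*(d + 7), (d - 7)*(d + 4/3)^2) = d^2 - 17*d/3 - 28/3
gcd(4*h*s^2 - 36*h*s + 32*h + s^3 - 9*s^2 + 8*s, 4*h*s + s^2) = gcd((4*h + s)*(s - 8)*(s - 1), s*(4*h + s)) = 4*h + s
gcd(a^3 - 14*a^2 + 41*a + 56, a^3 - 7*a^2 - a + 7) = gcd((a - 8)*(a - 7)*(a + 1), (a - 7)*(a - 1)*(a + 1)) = a^2 - 6*a - 7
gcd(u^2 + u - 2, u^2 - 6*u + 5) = u - 1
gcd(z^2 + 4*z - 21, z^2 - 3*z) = z - 3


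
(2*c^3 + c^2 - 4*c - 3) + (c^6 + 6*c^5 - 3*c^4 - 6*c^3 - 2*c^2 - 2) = c^6 + 6*c^5 - 3*c^4 - 4*c^3 - c^2 - 4*c - 5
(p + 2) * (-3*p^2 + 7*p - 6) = -3*p^3 + p^2 + 8*p - 12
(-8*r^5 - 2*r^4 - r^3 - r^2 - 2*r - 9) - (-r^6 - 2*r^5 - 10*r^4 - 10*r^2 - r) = r^6 - 6*r^5 + 8*r^4 - r^3 + 9*r^2 - r - 9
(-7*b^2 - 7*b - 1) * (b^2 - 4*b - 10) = -7*b^4 + 21*b^3 + 97*b^2 + 74*b + 10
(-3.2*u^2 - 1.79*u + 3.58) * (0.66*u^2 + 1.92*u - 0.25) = -2.112*u^4 - 7.3254*u^3 - 0.274*u^2 + 7.3211*u - 0.895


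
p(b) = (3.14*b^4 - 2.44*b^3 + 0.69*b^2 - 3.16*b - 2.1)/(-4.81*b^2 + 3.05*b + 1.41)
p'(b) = (9.62*b - 3.05)*(3.14*b^4 - 2.44*b^3 + 0.69*b^2 - 3.16*b - 2.1)/(-4.81*b^2 + 3.05*b + 1.41)^2 + (12.56*b^3 - 7.32*b^2 + 1.38*b - 3.16)/(-4.81*b^2 + 3.05*b + 1.41)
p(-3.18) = -7.28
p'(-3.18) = 4.23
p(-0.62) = -0.50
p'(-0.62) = 2.27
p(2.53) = -3.85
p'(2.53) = -3.46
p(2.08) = -2.38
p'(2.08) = -3.11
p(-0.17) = -2.03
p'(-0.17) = 7.77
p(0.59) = -2.50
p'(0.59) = -5.79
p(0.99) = 13.71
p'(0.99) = -322.89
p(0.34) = -1.67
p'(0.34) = -1.80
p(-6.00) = -24.41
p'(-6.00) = 7.92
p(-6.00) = -24.41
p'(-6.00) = 7.92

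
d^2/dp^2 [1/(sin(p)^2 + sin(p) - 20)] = (-4*sin(p)^4 - 3*sin(p)^3 - 75*sin(p)^2 - 14*sin(p) + 42)/(sin(p)^2 + sin(p) - 20)^3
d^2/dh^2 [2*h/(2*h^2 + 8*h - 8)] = 2*(4*h*(h + 2)^2 - (3*h + 4)*(h^2 + 4*h - 4))/(h^2 + 4*h - 4)^3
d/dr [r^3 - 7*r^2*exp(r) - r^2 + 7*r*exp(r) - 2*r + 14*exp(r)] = -7*r^2*exp(r) + 3*r^2 - 7*r*exp(r) - 2*r + 21*exp(r) - 2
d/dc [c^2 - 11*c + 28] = 2*c - 11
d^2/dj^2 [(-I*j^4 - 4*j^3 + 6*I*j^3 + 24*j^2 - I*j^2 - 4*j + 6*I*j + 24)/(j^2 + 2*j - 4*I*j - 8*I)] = 2*I*(-j^3 - 6*j^2 - 12*j + 32)/(j^3 + 6*j^2 + 12*j + 8)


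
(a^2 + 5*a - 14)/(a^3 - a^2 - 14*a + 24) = (a + 7)/(a^2 + a - 12)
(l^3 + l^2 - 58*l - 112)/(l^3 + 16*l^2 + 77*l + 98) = (l - 8)/(l + 7)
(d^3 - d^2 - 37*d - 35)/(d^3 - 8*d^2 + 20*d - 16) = (d^3 - d^2 - 37*d - 35)/(d^3 - 8*d^2 + 20*d - 16)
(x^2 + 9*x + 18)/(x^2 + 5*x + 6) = (x + 6)/(x + 2)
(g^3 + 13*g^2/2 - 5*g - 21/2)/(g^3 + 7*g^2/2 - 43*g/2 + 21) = (g + 1)/(g - 2)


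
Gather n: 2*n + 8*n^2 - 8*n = 8*n^2 - 6*n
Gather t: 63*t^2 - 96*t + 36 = 63*t^2 - 96*t + 36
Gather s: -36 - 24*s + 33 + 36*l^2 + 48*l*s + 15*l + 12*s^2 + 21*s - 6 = 36*l^2 + 15*l + 12*s^2 + s*(48*l - 3) - 9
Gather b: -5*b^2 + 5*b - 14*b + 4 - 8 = -5*b^2 - 9*b - 4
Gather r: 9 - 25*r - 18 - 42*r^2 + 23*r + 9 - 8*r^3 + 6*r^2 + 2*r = -8*r^3 - 36*r^2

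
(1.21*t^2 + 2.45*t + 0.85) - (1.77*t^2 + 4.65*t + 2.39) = -0.56*t^2 - 2.2*t - 1.54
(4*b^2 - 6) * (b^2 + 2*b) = 4*b^4 + 8*b^3 - 6*b^2 - 12*b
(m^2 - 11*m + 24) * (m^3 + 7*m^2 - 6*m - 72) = m^5 - 4*m^4 - 59*m^3 + 162*m^2 + 648*m - 1728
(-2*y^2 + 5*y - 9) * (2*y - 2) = -4*y^3 + 14*y^2 - 28*y + 18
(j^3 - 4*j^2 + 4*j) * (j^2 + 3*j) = j^5 - j^4 - 8*j^3 + 12*j^2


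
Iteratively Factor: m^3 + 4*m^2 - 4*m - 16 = (m + 4)*(m^2 - 4) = (m + 2)*(m + 4)*(m - 2)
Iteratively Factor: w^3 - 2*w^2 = (w)*(w^2 - 2*w) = w*(w - 2)*(w)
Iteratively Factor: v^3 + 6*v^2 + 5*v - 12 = (v + 3)*(v^2 + 3*v - 4) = (v + 3)*(v + 4)*(v - 1)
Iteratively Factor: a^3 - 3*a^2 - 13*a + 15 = (a - 1)*(a^2 - 2*a - 15) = (a - 1)*(a + 3)*(a - 5)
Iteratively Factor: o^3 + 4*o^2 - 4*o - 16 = (o + 2)*(o^2 + 2*o - 8) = (o - 2)*(o + 2)*(o + 4)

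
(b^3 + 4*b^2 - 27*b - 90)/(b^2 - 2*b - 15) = b + 6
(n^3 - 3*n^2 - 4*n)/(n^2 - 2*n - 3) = n*(n - 4)/(n - 3)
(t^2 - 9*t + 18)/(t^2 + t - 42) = (t - 3)/(t + 7)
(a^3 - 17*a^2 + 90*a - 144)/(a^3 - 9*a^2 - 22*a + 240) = (a - 3)/(a + 5)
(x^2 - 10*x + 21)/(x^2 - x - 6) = (x - 7)/(x + 2)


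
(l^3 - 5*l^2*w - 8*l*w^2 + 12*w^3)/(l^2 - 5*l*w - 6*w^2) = (l^2 + l*w - 2*w^2)/(l + w)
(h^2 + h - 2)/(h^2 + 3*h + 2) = (h - 1)/(h + 1)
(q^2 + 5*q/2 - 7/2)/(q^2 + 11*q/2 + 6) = (2*q^2 + 5*q - 7)/(2*q^2 + 11*q + 12)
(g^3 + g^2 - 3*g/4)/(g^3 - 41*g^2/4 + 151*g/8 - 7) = 2*g*(2*g + 3)/(4*g^2 - 39*g + 56)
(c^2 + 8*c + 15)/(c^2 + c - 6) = (c + 5)/(c - 2)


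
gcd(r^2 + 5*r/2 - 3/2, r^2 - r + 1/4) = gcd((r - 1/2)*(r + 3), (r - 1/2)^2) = r - 1/2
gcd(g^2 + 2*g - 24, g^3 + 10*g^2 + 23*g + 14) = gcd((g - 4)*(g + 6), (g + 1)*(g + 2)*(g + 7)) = 1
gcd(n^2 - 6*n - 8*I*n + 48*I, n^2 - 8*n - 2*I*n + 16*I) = 1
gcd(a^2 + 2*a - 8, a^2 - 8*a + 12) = a - 2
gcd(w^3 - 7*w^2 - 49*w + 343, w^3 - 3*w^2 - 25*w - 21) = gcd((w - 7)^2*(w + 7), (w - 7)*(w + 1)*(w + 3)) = w - 7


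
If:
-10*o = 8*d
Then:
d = -5*o/4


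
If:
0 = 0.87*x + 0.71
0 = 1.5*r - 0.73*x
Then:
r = -0.40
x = -0.82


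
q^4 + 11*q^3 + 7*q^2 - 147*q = q*(q - 3)*(q + 7)^2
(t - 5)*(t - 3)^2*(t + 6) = t^4 - 5*t^3 - 27*t^2 + 189*t - 270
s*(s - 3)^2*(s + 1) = s^4 - 5*s^3 + 3*s^2 + 9*s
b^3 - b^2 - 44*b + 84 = (b - 6)*(b - 2)*(b + 7)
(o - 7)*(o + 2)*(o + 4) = o^3 - o^2 - 34*o - 56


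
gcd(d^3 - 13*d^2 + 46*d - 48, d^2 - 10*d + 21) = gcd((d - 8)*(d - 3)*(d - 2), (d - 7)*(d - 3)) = d - 3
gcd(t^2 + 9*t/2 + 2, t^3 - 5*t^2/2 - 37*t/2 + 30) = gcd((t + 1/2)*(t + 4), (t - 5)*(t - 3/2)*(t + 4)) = t + 4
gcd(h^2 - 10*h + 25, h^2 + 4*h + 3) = 1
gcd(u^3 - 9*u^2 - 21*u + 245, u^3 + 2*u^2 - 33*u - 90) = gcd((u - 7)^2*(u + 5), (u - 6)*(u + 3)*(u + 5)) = u + 5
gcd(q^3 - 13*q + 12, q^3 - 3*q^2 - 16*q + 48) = q^2 + q - 12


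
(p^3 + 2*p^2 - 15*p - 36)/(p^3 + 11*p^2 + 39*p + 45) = (p - 4)/(p + 5)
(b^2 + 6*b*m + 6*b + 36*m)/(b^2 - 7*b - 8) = (b^2 + 6*b*m + 6*b + 36*m)/(b^2 - 7*b - 8)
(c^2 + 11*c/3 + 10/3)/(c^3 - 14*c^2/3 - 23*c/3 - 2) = (3*c^2 + 11*c + 10)/(3*c^3 - 14*c^2 - 23*c - 6)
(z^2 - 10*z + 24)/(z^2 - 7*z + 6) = (z - 4)/(z - 1)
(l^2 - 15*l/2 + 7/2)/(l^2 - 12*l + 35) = (l - 1/2)/(l - 5)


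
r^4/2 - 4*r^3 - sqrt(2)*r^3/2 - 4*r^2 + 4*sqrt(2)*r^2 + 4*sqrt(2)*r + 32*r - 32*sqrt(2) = (r/2 + sqrt(2))*(r - 8)*(r - 2*sqrt(2))*(r - sqrt(2))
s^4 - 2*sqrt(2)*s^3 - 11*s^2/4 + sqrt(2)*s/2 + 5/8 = (s - 1/2)*(s + 1/2)*(s - 5*sqrt(2)/2)*(s + sqrt(2)/2)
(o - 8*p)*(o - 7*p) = o^2 - 15*o*p + 56*p^2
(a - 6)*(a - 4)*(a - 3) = a^3 - 13*a^2 + 54*a - 72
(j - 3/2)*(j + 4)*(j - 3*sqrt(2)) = j^3 - 3*sqrt(2)*j^2 + 5*j^2/2 - 15*sqrt(2)*j/2 - 6*j + 18*sqrt(2)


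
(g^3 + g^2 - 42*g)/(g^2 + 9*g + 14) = g*(g - 6)/(g + 2)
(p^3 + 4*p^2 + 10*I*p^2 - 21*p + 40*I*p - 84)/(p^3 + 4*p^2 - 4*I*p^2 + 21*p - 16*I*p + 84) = (p + 7*I)/(p - 7*I)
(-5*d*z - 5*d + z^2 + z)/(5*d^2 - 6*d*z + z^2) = (z + 1)/(-d + z)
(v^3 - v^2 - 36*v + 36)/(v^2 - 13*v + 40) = (v^3 - v^2 - 36*v + 36)/(v^2 - 13*v + 40)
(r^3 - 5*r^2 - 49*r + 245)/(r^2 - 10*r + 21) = (r^2 + 2*r - 35)/(r - 3)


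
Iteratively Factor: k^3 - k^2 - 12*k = (k - 4)*(k^2 + 3*k) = k*(k - 4)*(k + 3)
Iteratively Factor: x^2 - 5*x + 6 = (x - 2)*(x - 3)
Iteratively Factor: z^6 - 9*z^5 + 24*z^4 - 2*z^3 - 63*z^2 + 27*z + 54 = (z - 2)*(z^5 - 7*z^4 + 10*z^3 + 18*z^2 - 27*z - 27) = (z - 3)*(z - 2)*(z^4 - 4*z^3 - 2*z^2 + 12*z + 9) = (z - 3)^2*(z - 2)*(z^3 - z^2 - 5*z - 3) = (z - 3)^2*(z - 2)*(z + 1)*(z^2 - 2*z - 3) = (z - 3)^2*(z - 2)*(z + 1)^2*(z - 3)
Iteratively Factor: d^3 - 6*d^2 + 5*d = (d - 1)*(d^2 - 5*d) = d*(d - 1)*(d - 5)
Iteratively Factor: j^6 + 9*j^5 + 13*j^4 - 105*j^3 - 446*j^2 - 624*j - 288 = (j + 4)*(j^5 + 5*j^4 - 7*j^3 - 77*j^2 - 138*j - 72) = (j + 3)*(j + 4)*(j^4 + 2*j^3 - 13*j^2 - 38*j - 24) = (j + 2)*(j + 3)*(j + 4)*(j^3 - 13*j - 12) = (j + 1)*(j + 2)*(j + 3)*(j + 4)*(j^2 - j - 12) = (j - 4)*(j + 1)*(j + 2)*(j + 3)*(j + 4)*(j + 3)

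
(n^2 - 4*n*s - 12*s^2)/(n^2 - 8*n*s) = (n^2 - 4*n*s - 12*s^2)/(n*(n - 8*s))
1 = 1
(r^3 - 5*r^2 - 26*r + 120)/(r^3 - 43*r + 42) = (r^2 + r - 20)/(r^2 + 6*r - 7)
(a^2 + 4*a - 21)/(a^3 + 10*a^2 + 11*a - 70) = (a - 3)/(a^2 + 3*a - 10)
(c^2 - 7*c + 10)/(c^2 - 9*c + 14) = (c - 5)/(c - 7)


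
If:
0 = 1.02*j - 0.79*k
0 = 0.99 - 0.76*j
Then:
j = 1.30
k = 1.68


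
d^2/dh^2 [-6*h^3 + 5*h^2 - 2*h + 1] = 10 - 36*h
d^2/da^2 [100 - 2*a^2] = -4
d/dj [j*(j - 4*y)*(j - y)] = 3*j^2 - 10*j*y + 4*y^2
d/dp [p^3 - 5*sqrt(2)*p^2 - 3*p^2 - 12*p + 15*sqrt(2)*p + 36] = 3*p^2 - 10*sqrt(2)*p - 6*p - 12 + 15*sqrt(2)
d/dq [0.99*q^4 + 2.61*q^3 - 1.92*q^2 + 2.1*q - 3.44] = 3.96*q^3 + 7.83*q^2 - 3.84*q + 2.1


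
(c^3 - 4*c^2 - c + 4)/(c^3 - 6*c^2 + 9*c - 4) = (c + 1)/(c - 1)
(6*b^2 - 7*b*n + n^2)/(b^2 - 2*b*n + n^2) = (6*b - n)/(b - n)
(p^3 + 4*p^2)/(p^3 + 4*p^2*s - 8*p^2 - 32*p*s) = p*(p + 4)/(p^2 + 4*p*s - 8*p - 32*s)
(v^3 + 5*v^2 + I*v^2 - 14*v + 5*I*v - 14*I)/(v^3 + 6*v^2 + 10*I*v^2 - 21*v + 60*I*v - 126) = (v^3 + v^2*(5 + I) + v*(-14 + 5*I) - 14*I)/(v^3 + v^2*(6 + 10*I) + v*(-21 + 60*I) - 126)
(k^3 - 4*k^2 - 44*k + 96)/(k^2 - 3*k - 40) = (k^2 + 4*k - 12)/(k + 5)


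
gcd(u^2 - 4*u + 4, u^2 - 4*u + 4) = u^2 - 4*u + 4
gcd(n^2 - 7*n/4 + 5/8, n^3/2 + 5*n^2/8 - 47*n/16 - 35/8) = 1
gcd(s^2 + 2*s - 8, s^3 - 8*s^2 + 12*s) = s - 2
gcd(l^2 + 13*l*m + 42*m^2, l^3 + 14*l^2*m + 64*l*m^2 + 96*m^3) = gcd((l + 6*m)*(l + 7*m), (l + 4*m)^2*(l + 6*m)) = l + 6*m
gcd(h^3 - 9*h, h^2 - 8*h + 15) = h - 3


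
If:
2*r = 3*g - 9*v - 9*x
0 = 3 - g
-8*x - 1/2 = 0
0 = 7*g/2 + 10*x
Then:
No Solution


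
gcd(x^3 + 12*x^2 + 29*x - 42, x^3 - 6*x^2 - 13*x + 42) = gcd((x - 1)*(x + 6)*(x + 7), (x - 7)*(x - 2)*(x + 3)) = 1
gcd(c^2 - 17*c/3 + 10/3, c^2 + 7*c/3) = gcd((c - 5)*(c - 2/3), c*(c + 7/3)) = 1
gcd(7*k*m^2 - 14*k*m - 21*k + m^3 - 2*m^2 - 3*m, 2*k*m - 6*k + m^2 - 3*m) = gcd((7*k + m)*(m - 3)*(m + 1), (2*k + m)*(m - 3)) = m - 3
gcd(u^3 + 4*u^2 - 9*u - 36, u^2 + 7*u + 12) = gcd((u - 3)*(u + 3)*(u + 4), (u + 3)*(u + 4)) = u^2 + 7*u + 12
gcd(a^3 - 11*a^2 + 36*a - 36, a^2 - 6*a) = a - 6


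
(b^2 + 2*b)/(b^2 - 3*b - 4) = b*(b + 2)/(b^2 - 3*b - 4)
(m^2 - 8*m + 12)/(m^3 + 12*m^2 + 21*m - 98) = (m - 6)/(m^2 + 14*m + 49)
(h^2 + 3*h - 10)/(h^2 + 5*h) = (h - 2)/h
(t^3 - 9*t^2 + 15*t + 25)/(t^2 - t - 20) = (t^2 - 4*t - 5)/(t + 4)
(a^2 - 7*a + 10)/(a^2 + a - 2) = (a^2 - 7*a + 10)/(a^2 + a - 2)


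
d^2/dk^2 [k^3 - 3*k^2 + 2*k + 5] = 6*k - 6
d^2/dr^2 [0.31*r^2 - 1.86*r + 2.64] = 0.620000000000000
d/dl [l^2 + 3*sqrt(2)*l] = 2*l + 3*sqrt(2)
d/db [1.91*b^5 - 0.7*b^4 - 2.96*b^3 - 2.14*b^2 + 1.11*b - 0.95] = 9.55*b^4 - 2.8*b^3 - 8.88*b^2 - 4.28*b + 1.11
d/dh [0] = 0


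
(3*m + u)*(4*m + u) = 12*m^2 + 7*m*u + u^2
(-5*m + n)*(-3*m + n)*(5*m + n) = 75*m^3 - 25*m^2*n - 3*m*n^2 + n^3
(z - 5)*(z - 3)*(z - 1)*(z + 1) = z^4 - 8*z^3 + 14*z^2 + 8*z - 15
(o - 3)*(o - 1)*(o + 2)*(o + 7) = o^4 + 5*o^3 - 19*o^2 - 29*o + 42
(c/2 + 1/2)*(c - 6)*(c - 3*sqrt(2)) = c^3/2 - 5*c^2/2 - 3*sqrt(2)*c^2/2 - 3*c + 15*sqrt(2)*c/2 + 9*sqrt(2)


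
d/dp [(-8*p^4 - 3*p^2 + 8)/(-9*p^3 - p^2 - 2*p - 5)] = (2*p*(16*p^2 + 3)*(9*p^3 + p^2 + 2*p + 5) - (27*p^2 + 2*p + 2)*(8*p^4 + 3*p^2 - 8))/(9*p^3 + p^2 + 2*p + 5)^2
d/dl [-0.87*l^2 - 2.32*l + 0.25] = -1.74*l - 2.32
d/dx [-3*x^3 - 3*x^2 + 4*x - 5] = -9*x^2 - 6*x + 4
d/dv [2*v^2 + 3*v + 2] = 4*v + 3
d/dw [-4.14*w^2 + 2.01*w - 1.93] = 2.01 - 8.28*w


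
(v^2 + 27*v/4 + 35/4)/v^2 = 1 + 27/(4*v) + 35/(4*v^2)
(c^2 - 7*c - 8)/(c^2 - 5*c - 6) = (c - 8)/(c - 6)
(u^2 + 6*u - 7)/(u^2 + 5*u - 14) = (u - 1)/(u - 2)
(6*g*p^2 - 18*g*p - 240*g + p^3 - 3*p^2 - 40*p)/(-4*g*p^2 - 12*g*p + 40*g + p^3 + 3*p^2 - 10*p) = (6*g*p - 48*g + p^2 - 8*p)/(-4*g*p + 8*g + p^2 - 2*p)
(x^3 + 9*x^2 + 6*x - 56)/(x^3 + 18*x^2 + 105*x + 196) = (x - 2)/(x + 7)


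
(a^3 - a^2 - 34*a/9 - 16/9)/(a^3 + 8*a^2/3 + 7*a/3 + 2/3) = (a - 8/3)/(a + 1)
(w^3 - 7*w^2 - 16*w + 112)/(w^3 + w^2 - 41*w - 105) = (w^2 - 16)/(w^2 + 8*w + 15)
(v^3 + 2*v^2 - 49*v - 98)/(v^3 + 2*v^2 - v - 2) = (v^2 - 49)/(v^2 - 1)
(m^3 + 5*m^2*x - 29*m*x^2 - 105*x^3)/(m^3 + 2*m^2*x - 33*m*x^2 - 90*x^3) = (-m^2 - 2*m*x + 35*x^2)/(-m^2 + m*x + 30*x^2)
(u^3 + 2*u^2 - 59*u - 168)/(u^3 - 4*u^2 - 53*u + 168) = (u + 3)/(u - 3)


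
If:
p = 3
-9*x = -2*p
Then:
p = 3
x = 2/3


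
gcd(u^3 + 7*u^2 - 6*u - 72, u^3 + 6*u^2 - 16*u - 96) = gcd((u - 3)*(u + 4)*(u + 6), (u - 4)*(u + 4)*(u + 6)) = u^2 + 10*u + 24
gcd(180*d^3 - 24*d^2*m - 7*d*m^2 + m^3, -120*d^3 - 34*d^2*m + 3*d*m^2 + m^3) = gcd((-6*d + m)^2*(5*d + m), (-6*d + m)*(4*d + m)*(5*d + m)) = 30*d^2 + d*m - m^2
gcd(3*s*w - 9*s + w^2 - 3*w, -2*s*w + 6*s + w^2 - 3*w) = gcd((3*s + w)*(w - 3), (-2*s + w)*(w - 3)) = w - 3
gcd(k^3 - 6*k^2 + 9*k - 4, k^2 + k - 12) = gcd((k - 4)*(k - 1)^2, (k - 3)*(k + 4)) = 1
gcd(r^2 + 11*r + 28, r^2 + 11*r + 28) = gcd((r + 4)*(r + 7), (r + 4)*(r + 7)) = r^2 + 11*r + 28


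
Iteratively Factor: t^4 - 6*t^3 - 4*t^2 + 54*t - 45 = (t - 1)*(t^3 - 5*t^2 - 9*t + 45) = (t - 1)*(t + 3)*(t^2 - 8*t + 15) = (t - 5)*(t - 1)*(t + 3)*(t - 3)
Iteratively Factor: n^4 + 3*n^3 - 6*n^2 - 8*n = (n + 1)*(n^3 + 2*n^2 - 8*n) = n*(n + 1)*(n^2 + 2*n - 8) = n*(n + 1)*(n + 4)*(n - 2)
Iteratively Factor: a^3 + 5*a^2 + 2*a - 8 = (a + 2)*(a^2 + 3*a - 4) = (a - 1)*(a + 2)*(a + 4)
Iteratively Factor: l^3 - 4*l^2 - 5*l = (l)*(l^2 - 4*l - 5) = l*(l - 5)*(l + 1)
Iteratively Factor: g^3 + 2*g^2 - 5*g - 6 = (g + 1)*(g^2 + g - 6) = (g + 1)*(g + 3)*(g - 2)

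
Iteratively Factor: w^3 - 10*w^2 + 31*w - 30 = (w - 5)*(w^2 - 5*w + 6) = (w - 5)*(w - 3)*(w - 2)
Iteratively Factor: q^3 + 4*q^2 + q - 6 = (q - 1)*(q^2 + 5*q + 6) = (q - 1)*(q + 2)*(q + 3)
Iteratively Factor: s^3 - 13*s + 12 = (s - 3)*(s^2 + 3*s - 4) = (s - 3)*(s + 4)*(s - 1)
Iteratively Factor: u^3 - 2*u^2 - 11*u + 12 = (u - 4)*(u^2 + 2*u - 3) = (u - 4)*(u - 1)*(u + 3)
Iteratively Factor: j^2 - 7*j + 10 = (j - 5)*(j - 2)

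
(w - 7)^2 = w^2 - 14*w + 49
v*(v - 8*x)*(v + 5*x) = v^3 - 3*v^2*x - 40*v*x^2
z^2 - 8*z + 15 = (z - 5)*(z - 3)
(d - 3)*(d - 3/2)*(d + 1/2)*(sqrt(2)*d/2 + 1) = sqrt(2)*d^4/2 - 2*sqrt(2)*d^3 + d^3 - 4*d^2 + 9*sqrt(2)*d^2/8 + 9*sqrt(2)*d/8 + 9*d/4 + 9/4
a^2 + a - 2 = (a - 1)*(a + 2)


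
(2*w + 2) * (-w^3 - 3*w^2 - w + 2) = -2*w^4 - 8*w^3 - 8*w^2 + 2*w + 4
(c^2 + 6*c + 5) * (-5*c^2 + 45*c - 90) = -5*c^4 + 15*c^3 + 155*c^2 - 315*c - 450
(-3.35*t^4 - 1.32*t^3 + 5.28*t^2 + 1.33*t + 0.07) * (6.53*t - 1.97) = -21.8755*t^5 - 2.0201*t^4 + 37.0788*t^3 - 1.7167*t^2 - 2.163*t - 0.1379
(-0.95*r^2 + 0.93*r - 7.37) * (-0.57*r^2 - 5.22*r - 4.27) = 0.5415*r^4 + 4.4289*r^3 + 3.4028*r^2 + 34.5003*r + 31.4699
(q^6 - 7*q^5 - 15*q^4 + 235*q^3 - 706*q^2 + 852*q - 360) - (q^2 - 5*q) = q^6 - 7*q^5 - 15*q^4 + 235*q^3 - 707*q^2 + 857*q - 360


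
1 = 1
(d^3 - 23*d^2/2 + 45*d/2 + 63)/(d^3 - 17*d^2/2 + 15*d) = (2*d^2 - 11*d - 21)/(d*(2*d - 5))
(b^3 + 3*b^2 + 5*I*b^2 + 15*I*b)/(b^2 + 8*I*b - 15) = b*(b + 3)/(b + 3*I)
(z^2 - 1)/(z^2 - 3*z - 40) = (1 - z^2)/(-z^2 + 3*z + 40)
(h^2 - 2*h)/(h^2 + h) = (h - 2)/(h + 1)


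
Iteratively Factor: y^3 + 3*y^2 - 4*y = (y + 4)*(y^2 - y) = (y - 1)*(y + 4)*(y)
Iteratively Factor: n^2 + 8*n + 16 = (n + 4)*(n + 4)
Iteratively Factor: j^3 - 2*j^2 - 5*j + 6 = (j - 1)*(j^2 - j - 6) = (j - 3)*(j - 1)*(j + 2)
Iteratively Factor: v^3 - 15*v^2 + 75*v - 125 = (v - 5)*(v^2 - 10*v + 25) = (v - 5)^2*(v - 5)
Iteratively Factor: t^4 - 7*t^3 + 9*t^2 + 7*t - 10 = (t - 2)*(t^3 - 5*t^2 - t + 5) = (t - 2)*(t + 1)*(t^2 - 6*t + 5) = (t - 2)*(t - 1)*(t + 1)*(t - 5)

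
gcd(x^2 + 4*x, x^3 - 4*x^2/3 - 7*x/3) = x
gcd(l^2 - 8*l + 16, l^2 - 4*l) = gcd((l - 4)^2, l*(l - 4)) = l - 4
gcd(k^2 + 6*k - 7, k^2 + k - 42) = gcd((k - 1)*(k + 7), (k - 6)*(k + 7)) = k + 7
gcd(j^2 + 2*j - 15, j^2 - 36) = 1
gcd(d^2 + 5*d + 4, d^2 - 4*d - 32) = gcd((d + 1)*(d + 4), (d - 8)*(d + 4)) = d + 4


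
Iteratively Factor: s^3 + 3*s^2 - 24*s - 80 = (s - 5)*(s^2 + 8*s + 16) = (s - 5)*(s + 4)*(s + 4)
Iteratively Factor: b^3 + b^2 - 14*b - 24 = (b + 2)*(b^2 - b - 12) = (b + 2)*(b + 3)*(b - 4)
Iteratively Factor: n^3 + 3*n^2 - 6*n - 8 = (n + 4)*(n^2 - n - 2) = (n + 1)*(n + 4)*(n - 2)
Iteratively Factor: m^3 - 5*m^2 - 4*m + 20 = (m + 2)*(m^2 - 7*m + 10) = (m - 2)*(m + 2)*(m - 5)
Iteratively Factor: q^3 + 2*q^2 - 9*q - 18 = (q + 2)*(q^2 - 9) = (q - 3)*(q + 2)*(q + 3)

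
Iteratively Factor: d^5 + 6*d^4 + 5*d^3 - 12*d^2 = (d)*(d^4 + 6*d^3 + 5*d^2 - 12*d) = d*(d + 4)*(d^3 + 2*d^2 - 3*d) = d*(d + 3)*(d + 4)*(d^2 - d) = d^2*(d + 3)*(d + 4)*(d - 1)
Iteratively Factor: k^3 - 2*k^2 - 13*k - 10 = (k + 1)*(k^2 - 3*k - 10) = (k - 5)*(k + 1)*(k + 2)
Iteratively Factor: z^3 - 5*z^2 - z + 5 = (z - 1)*(z^2 - 4*z - 5) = (z - 5)*(z - 1)*(z + 1)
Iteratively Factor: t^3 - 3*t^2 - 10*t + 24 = (t - 2)*(t^2 - t - 12) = (t - 4)*(t - 2)*(t + 3)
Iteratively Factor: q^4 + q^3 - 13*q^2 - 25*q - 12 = (q + 3)*(q^3 - 2*q^2 - 7*q - 4) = (q + 1)*(q + 3)*(q^2 - 3*q - 4) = (q + 1)^2*(q + 3)*(q - 4)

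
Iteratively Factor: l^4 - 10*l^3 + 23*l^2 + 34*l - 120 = (l - 3)*(l^3 - 7*l^2 + 2*l + 40) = (l - 5)*(l - 3)*(l^2 - 2*l - 8) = (l - 5)*(l - 3)*(l + 2)*(l - 4)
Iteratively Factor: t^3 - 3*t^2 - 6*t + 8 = (t - 4)*(t^2 + t - 2) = (t - 4)*(t - 1)*(t + 2)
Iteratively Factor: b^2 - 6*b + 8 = (b - 2)*(b - 4)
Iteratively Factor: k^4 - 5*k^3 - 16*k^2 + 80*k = (k + 4)*(k^3 - 9*k^2 + 20*k) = (k - 5)*(k + 4)*(k^2 - 4*k) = k*(k - 5)*(k + 4)*(k - 4)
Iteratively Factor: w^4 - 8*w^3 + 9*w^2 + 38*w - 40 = (w + 2)*(w^3 - 10*w^2 + 29*w - 20) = (w - 1)*(w + 2)*(w^2 - 9*w + 20) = (w - 4)*(w - 1)*(w + 2)*(w - 5)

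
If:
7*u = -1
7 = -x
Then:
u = -1/7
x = -7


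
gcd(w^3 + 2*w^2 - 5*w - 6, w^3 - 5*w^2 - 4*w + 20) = w - 2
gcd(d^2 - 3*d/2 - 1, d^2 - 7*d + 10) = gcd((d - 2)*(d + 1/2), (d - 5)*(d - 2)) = d - 2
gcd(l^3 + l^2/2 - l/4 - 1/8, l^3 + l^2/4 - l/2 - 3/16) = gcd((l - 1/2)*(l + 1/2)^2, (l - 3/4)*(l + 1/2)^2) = l^2 + l + 1/4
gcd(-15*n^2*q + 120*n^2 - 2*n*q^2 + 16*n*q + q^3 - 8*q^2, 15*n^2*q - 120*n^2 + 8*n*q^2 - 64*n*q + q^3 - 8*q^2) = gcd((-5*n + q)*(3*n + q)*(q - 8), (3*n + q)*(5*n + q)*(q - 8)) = 3*n*q - 24*n + q^2 - 8*q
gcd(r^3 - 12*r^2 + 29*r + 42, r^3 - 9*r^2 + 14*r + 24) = r^2 - 5*r - 6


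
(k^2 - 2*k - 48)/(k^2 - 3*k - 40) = (k + 6)/(k + 5)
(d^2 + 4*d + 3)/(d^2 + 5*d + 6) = (d + 1)/(d + 2)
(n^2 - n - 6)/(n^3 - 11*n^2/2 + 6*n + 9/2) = 2*(n + 2)/(2*n^2 - 5*n - 3)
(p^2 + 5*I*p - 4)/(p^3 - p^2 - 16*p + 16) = (p^2 + 5*I*p - 4)/(p^3 - p^2 - 16*p + 16)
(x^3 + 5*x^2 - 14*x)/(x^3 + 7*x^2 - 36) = x*(x + 7)/(x^2 + 9*x + 18)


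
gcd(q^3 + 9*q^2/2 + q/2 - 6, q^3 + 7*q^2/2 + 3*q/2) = 1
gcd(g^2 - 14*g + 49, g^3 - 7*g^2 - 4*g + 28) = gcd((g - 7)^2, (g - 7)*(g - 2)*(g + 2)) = g - 7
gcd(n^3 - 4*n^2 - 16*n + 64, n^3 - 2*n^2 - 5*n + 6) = 1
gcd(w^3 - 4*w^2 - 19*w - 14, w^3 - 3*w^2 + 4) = w + 1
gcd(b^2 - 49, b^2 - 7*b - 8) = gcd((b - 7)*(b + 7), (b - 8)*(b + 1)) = 1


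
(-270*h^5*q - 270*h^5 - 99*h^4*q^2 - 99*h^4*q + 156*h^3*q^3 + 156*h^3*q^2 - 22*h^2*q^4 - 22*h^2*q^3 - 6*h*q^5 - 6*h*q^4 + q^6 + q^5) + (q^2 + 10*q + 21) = -270*h^5*q - 270*h^5 - 99*h^4*q^2 - 99*h^4*q + 156*h^3*q^3 + 156*h^3*q^2 - 22*h^2*q^4 - 22*h^2*q^3 - 6*h*q^5 - 6*h*q^4 + q^6 + q^5 + q^2 + 10*q + 21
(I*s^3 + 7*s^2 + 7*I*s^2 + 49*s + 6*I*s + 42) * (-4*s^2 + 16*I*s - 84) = -4*I*s^5 - 44*s^4 - 28*I*s^4 - 308*s^3 + 4*I*s^3 - 852*s^2 + 196*I*s^2 - 4116*s + 168*I*s - 3528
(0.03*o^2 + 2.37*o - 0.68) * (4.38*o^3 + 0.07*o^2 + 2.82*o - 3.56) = 0.1314*o^5 + 10.3827*o^4 - 2.7279*o^3 + 6.529*o^2 - 10.3548*o + 2.4208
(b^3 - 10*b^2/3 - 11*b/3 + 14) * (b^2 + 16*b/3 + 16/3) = b^5 + 2*b^4 - 145*b^3/9 - 70*b^2/3 + 496*b/9 + 224/3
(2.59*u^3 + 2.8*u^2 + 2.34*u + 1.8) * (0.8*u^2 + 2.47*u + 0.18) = 2.072*u^5 + 8.6373*u^4 + 9.2542*u^3 + 7.7238*u^2 + 4.8672*u + 0.324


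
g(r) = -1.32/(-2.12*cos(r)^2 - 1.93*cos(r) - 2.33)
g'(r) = -1.32*(-4.24*sin(r)*cos(r) - 1.93*sin(r))/(-2.12*cos(r)^2 - 1.93*cos(r) - 2.33)^2 = (5.5968*cos(r) + 2.5476)*sin(r)/(2.12*cos(r)^2 + 1.93*cos(r) + 2.33)^2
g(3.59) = 0.57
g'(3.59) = 0.20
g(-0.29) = 0.22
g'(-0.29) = -0.06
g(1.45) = 0.51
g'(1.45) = 0.48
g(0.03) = 0.21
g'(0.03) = 0.01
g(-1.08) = 0.36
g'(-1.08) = -0.33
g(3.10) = 0.52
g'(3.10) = -0.02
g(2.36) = 0.65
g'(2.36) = -0.24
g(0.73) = 0.27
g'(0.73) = 0.18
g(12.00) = 0.24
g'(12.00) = -0.13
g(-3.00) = 0.53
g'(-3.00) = 0.07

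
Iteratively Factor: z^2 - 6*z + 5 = (z - 5)*(z - 1)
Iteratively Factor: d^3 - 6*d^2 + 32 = (d + 2)*(d^2 - 8*d + 16) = (d - 4)*(d + 2)*(d - 4)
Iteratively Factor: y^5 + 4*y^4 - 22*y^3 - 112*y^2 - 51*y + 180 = (y - 5)*(y^4 + 9*y^3 + 23*y^2 + 3*y - 36) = (y - 5)*(y + 3)*(y^3 + 6*y^2 + 5*y - 12) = (y - 5)*(y + 3)^2*(y^2 + 3*y - 4) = (y - 5)*(y - 1)*(y + 3)^2*(y + 4)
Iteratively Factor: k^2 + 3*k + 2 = (k + 1)*(k + 2)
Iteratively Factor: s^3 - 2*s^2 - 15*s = (s + 3)*(s^2 - 5*s) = s*(s + 3)*(s - 5)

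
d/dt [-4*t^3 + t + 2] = 1 - 12*t^2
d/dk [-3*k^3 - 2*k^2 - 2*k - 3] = -9*k^2 - 4*k - 2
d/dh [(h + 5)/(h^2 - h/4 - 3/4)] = 4*(4*h^2 - h - (h + 5)*(8*h - 1) - 3)/(-4*h^2 + h + 3)^2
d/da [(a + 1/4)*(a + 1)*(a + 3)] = 3*a^2 + 17*a/2 + 4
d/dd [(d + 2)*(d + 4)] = 2*d + 6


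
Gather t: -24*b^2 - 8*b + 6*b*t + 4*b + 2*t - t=-24*b^2 - 4*b + t*(6*b + 1)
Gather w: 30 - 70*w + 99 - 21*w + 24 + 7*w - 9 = 144 - 84*w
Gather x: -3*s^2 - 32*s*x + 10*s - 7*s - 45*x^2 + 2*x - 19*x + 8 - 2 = -3*s^2 + 3*s - 45*x^2 + x*(-32*s - 17) + 6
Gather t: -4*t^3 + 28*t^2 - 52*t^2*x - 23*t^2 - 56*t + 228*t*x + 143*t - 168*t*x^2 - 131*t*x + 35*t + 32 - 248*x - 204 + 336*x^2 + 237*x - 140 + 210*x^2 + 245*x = -4*t^3 + t^2*(5 - 52*x) + t*(-168*x^2 + 97*x + 122) + 546*x^2 + 234*x - 312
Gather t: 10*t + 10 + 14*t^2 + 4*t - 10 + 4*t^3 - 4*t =4*t^3 + 14*t^2 + 10*t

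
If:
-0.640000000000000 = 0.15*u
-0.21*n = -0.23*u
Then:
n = -4.67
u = -4.27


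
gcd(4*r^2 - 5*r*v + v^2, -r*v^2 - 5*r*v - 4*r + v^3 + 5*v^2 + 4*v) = r - v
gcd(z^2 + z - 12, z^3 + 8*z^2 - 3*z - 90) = z - 3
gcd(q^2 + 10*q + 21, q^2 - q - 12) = q + 3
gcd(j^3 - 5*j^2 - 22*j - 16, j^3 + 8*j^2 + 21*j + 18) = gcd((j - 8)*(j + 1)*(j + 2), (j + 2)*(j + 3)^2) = j + 2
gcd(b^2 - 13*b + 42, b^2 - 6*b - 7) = b - 7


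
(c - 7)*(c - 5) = c^2 - 12*c + 35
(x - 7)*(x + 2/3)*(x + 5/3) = x^3 - 14*x^2/3 - 137*x/9 - 70/9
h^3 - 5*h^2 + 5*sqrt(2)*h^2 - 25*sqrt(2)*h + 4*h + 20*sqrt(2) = (h - 4)*(h - 1)*(h + 5*sqrt(2))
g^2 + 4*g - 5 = (g - 1)*(g + 5)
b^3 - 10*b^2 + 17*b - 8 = (b - 8)*(b - 1)^2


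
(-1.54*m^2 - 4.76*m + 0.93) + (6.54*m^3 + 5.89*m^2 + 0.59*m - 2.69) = 6.54*m^3 + 4.35*m^2 - 4.17*m - 1.76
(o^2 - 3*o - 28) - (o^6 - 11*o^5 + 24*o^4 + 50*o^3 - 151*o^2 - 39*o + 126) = -o^6 + 11*o^5 - 24*o^4 - 50*o^3 + 152*o^2 + 36*o - 154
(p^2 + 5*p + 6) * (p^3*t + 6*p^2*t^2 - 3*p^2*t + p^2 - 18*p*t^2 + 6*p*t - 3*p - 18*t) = p^5*t + 6*p^4*t^2 + 2*p^4*t + p^4 + 12*p^3*t^2 - 3*p^3*t + 2*p^3 - 54*p^2*t^2 - 6*p^2*t - 9*p^2 - 108*p*t^2 - 54*p*t - 18*p - 108*t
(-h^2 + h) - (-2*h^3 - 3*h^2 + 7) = 2*h^3 + 2*h^2 + h - 7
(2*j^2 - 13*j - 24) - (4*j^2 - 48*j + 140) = -2*j^2 + 35*j - 164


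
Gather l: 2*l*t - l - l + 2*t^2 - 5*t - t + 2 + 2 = l*(2*t - 2) + 2*t^2 - 6*t + 4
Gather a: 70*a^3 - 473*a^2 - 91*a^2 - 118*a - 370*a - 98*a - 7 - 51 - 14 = 70*a^3 - 564*a^2 - 586*a - 72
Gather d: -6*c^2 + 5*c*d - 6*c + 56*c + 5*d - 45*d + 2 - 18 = -6*c^2 + 50*c + d*(5*c - 40) - 16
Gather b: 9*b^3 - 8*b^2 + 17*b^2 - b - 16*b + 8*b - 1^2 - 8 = 9*b^3 + 9*b^2 - 9*b - 9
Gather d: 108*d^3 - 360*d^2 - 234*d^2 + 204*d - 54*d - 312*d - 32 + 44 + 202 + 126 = 108*d^3 - 594*d^2 - 162*d + 340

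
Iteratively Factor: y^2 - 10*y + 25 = (y - 5)*(y - 5)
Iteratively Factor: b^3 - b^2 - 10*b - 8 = (b + 1)*(b^2 - 2*b - 8) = (b + 1)*(b + 2)*(b - 4)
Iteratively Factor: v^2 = (v)*(v)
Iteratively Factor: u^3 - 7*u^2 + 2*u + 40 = (u - 5)*(u^2 - 2*u - 8) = (u - 5)*(u - 4)*(u + 2)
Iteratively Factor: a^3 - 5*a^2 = (a)*(a^2 - 5*a) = a*(a - 5)*(a)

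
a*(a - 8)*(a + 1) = a^3 - 7*a^2 - 8*a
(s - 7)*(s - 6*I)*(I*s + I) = I*s^3 + 6*s^2 - 6*I*s^2 - 36*s - 7*I*s - 42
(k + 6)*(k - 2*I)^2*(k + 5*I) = k^4 + 6*k^3 + I*k^3 + 16*k^2 + 6*I*k^2 + 96*k - 20*I*k - 120*I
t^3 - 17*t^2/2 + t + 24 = (t - 8)*(t - 2)*(t + 3/2)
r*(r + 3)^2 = r^3 + 6*r^2 + 9*r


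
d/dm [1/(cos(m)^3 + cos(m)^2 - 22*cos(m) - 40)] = (3*cos(m)^2 + 2*cos(m) - 22)*sin(m)/(cos(m)^3 + cos(m)^2 - 22*cos(m) - 40)^2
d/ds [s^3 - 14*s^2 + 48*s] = 3*s^2 - 28*s + 48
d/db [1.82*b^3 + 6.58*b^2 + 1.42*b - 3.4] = 5.46*b^2 + 13.16*b + 1.42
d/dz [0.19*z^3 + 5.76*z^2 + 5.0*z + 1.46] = 0.57*z^2 + 11.52*z + 5.0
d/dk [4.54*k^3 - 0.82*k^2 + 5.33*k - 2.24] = 13.62*k^2 - 1.64*k + 5.33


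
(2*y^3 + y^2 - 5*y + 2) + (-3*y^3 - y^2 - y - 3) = -y^3 - 6*y - 1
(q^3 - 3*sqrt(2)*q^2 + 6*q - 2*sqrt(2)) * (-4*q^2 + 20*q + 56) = -4*q^5 + 12*sqrt(2)*q^4 + 20*q^4 - 60*sqrt(2)*q^3 + 32*q^3 - 160*sqrt(2)*q^2 + 120*q^2 - 40*sqrt(2)*q + 336*q - 112*sqrt(2)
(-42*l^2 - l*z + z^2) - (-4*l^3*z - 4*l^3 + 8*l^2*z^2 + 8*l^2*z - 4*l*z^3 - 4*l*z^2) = 4*l^3*z + 4*l^3 - 8*l^2*z^2 - 8*l^2*z - 42*l^2 + 4*l*z^3 + 4*l*z^2 - l*z + z^2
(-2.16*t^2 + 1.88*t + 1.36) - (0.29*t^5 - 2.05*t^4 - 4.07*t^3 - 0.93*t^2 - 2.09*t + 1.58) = -0.29*t^5 + 2.05*t^4 + 4.07*t^3 - 1.23*t^2 + 3.97*t - 0.22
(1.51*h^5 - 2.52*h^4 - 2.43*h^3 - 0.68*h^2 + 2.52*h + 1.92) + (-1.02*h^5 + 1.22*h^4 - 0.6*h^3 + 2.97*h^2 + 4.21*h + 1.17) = 0.49*h^5 - 1.3*h^4 - 3.03*h^3 + 2.29*h^2 + 6.73*h + 3.09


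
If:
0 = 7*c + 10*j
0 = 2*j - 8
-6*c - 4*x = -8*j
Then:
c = -40/7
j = 4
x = 116/7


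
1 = 1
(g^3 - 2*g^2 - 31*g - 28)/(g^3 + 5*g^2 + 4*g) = (g - 7)/g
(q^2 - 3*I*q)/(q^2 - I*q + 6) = q/(q + 2*I)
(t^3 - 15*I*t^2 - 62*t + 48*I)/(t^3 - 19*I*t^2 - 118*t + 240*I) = (t - I)/(t - 5*I)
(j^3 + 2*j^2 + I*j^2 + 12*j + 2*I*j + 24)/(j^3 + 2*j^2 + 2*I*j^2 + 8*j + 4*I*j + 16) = (j - 3*I)/(j - 2*I)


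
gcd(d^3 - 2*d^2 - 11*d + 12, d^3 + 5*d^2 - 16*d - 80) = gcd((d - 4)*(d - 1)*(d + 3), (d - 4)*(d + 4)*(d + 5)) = d - 4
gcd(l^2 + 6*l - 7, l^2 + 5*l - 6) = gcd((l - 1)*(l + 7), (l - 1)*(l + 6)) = l - 1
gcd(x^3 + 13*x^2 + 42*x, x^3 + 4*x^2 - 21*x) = x^2 + 7*x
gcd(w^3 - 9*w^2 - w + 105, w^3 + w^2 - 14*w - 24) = w + 3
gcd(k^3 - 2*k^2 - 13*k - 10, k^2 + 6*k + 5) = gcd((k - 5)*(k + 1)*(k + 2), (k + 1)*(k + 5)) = k + 1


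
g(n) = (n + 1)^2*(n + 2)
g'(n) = (n + 1)^2 + (n + 2)*(2*n + 2)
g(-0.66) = 0.15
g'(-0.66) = 1.03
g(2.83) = 70.85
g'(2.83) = 51.67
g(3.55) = 114.90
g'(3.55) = 71.21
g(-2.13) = -0.17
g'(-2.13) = 1.57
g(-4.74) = -38.33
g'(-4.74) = 34.48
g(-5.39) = -65.33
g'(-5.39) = 49.04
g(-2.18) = -0.25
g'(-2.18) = 1.82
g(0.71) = 7.92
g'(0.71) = 12.19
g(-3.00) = -4.00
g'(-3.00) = 8.00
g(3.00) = 80.00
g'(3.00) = 56.00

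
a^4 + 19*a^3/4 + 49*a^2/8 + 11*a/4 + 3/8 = (a + 1/4)*(a + 1/2)*(a + 1)*(a + 3)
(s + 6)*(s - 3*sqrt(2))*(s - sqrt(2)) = s^3 - 4*sqrt(2)*s^2 + 6*s^2 - 24*sqrt(2)*s + 6*s + 36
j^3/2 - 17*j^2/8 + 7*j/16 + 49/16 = (j/2 + 1/2)*(j - 7/2)*(j - 7/4)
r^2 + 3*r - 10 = (r - 2)*(r + 5)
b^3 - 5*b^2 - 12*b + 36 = (b - 6)*(b - 2)*(b + 3)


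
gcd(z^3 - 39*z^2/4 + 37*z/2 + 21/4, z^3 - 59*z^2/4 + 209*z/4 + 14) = z^2 - 27*z/4 - 7/4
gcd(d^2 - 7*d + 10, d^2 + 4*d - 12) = d - 2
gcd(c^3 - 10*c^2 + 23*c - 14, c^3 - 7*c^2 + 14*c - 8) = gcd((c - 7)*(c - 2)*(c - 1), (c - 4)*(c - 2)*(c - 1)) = c^2 - 3*c + 2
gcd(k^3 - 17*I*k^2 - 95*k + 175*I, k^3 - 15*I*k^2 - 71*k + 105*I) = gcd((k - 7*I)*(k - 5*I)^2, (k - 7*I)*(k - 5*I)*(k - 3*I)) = k^2 - 12*I*k - 35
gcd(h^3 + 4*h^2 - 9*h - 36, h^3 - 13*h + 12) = h^2 + h - 12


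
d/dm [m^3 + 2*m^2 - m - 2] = 3*m^2 + 4*m - 1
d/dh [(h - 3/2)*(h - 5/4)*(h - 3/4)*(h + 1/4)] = 4*h^3 - 39*h^2/4 + 49*h/8 - 27/64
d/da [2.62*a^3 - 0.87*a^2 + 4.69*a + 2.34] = 7.86*a^2 - 1.74*a + 4.69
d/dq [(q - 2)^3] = 3*(q - 2)^2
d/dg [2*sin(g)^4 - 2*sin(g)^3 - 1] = 2*(4*sin(g) - 3)*sin(g)^2*cos(g)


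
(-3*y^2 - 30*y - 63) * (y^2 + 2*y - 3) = -3*y^4 - 36*y^3 - 114*y^2 - 36*y + 189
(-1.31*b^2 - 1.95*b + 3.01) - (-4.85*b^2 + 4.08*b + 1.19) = 3.54*b^2 - 6.03*b + 1.82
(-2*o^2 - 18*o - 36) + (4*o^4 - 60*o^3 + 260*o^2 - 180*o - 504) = 4*o^4 - 60*o^3 + 258*o^2 - 198*o - 540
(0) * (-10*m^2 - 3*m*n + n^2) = 0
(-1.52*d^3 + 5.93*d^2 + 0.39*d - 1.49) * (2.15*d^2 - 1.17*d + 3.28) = -3.268*d^5 + 14.5279*d^4 - 11.0852*d^3 + 15.7906*d^2 + 3.0225*d - 4.8872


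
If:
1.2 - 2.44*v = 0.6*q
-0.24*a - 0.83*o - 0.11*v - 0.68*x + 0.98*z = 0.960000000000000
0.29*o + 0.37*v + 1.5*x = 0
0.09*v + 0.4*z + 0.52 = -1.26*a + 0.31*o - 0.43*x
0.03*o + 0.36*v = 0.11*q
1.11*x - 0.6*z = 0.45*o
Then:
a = -0.70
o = -0.51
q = 0.82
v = 0.29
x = 0.03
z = 0.43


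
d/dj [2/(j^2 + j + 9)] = 2*(-2*j - 1)/(j^2 + j + 9)^2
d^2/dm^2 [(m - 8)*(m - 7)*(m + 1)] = 6*m - 28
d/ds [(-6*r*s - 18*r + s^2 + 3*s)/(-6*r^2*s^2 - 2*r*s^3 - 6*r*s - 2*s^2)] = (s*(6*r - 2*s - 3)*(3*r^2*s + r*s^2 + 3*r + s) - (6*r*s + 18*r - s^2 - 3*s)*(6*r^2*s + 3*r*s^2 + 3*r + 2*s))/(2*s^2*(3*r^2*s + r*s^2 + 3*r + s)^2)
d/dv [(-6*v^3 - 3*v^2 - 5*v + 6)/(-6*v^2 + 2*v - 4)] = (9*v^4 - 6*v^3 + 9*v^2 + 24*v + 2)/(9*v^4 - 6*v^3 + 13*v^2 - 4*v + 4)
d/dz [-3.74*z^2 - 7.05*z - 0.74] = -7.48*z - 7.05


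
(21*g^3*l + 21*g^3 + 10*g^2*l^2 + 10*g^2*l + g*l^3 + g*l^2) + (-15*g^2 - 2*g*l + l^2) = 21*g^3*l + 21*g^3 + 10*g^2*l^2 + 10*g^2*l - 15*g^2 + g*l^3 + g*l^2 - 2*g*l + l^2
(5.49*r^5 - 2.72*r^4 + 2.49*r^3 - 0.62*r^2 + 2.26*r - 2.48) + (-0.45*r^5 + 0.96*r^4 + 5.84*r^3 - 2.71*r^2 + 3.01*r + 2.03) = 5.04*r^5 - 1.76*r^4 + 8.33*r^3 - 3.33*r^2 + 5.27*r - 0.45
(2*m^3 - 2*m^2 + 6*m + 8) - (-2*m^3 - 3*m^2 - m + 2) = 4*m^3 + m^2 + 7*m + 6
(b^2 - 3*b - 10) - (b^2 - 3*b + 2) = -12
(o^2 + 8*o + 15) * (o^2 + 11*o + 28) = o^4 + 19*o^3 + 131*o^2 + 389*o + 420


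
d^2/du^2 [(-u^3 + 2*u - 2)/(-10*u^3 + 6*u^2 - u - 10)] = 2*(60*u^6 - 630*u^5 + 960*u^4 - 951*u^3 + 1506*u^2 - 696*u + 142)/(1000*u^9 - 1800*u^8 + 1380*u^7 + 2424*u^6 - 3462*u^5 + 1662*u^4 + 2641*u^3 - 1770*u^2 + 300*u + 1000)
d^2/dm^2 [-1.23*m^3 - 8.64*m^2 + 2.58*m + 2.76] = -7.38*m - 17.28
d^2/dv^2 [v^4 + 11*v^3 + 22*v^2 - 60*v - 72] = 12*v^2 + 66*v + 44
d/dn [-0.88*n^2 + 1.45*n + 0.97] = 1.45 - 1.76*n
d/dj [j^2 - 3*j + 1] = 2*j - 3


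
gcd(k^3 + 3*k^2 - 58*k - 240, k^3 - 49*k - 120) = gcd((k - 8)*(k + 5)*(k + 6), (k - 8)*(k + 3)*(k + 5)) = k^2 - 3*k - 40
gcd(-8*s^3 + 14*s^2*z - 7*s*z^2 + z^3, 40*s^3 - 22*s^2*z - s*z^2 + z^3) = 8*s^2 - 6*s*z + z^2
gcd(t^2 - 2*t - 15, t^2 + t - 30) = t - 5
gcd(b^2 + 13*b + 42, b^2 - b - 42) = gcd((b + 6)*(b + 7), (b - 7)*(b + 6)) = b + 6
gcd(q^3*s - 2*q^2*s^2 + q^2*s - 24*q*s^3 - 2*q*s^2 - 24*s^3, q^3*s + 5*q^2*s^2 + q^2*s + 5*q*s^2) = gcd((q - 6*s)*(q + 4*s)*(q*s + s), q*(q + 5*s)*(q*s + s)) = q*s + s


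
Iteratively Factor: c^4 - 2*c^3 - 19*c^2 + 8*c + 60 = (c - 5)*(c^3 + 3*c^2 - 4*c - 12) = (c - 5)*(c + 2)*(c^2 + c - 6) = (c - 5)*(c + 2)*(c + 3)*(c - 2)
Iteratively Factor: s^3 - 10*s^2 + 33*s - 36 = (s - 4)*(s^2 - 6*s + 9) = (s - 4)*(s - 3)*(s - 3)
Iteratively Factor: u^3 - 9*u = (u - 3)*(u^2 + 3*u) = (u - 3)*(u + 3)*(u)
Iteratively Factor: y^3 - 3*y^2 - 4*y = (y + 1)*(y^2 - 4*y) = y*(y + 1)*(y - 4)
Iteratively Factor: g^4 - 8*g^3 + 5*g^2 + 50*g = (g)*(g^3 - 8*g^2 + 5*g + 50) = g*(g - 5)*(g^2 - 3*g - 10) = g*(g - 5)^2*(g + 2)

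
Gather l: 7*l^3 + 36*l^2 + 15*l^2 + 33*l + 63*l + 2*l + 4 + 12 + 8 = 7*l^3 + 51*l^2 + 98*l + 24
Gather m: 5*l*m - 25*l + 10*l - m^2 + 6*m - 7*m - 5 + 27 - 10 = -15*l - m^2 + m*(5*l - 1) + 12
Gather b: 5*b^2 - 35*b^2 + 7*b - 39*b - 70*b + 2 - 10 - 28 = -30*b^2 - 102*b - 36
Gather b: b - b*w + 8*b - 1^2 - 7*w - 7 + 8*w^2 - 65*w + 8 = b*(9 - w) + 8*w^2 - 72*w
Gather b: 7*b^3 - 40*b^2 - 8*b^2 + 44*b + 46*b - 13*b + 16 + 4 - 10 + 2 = 7*b^3 - 48*b^2 + 77*b + 12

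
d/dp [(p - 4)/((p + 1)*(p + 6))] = (-p^2 + 8*p + 34)/(p^4 + 14*p^3 + 61*p^2 + 84*p + 36)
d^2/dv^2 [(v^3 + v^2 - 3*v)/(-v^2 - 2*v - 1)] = 2*(2*v - 7)/(v^4 + 4*v^3 + 6*v^2 + 4*v + 1)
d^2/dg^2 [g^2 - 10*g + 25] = 2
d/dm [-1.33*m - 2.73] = -1.33000000000000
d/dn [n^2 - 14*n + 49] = 2*n - 14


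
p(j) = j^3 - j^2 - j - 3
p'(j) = 3*j^2 - 2*j - 1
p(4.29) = 53.26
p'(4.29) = 45.63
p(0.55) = -3.69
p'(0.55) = -1.19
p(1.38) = -3.66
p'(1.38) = 1.95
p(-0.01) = -2.99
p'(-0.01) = -0.98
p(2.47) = 3.50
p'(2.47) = 12.36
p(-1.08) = -4.35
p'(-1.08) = 4.66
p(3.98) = 40.22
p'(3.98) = 38.56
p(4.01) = 41.39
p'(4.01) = 39.22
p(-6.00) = -249.00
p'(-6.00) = 119.00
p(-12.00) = -1863.00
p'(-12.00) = 455.00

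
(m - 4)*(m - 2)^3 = m^4 - 10*m^3 + 36*m^2 - 56*m + 32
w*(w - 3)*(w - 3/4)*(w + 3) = w^4 - 3*w^3/4 - 9*w^2 + 27*w/4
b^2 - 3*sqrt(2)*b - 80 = (b - 8*sqrt(2))*(b + 5*sqrt(2))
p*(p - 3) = p^2 - 3*p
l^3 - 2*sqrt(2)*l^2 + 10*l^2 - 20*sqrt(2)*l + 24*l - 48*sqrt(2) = (l + 4)*(l + 6)*(l - 2*sqrt(2))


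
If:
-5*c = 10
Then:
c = -2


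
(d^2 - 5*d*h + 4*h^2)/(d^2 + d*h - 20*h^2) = (d - h)/(d + 5*h)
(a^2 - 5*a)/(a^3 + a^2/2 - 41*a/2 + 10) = 2*a*(a - 5)/(2*a^3 + a^2 - 41*a + 20)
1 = 1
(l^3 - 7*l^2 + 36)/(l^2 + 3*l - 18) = (l^2 - 4*l - 12)/(l + 6)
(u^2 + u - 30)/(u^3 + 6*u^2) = (u - 5)/u^2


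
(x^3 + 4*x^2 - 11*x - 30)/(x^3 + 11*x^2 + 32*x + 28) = (x^2 + 2*x - 15)/(x^2 + 9*x + 14)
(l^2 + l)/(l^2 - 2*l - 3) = l/(l - 3)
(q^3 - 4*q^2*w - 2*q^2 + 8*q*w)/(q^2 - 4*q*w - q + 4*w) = q*(q - 2)/(q - 1)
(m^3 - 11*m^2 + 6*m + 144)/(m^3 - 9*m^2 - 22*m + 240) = (m + 3)/(m + 5)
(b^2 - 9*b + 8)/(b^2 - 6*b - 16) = (b - 1)/(b + 2)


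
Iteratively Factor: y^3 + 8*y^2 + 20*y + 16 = (y + 2)*(y^2 + 6*y + 8) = (y + 2)^2*(y + 4)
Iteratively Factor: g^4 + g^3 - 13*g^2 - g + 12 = (g - 3)*(g^3 + 4*g^2 - g - 4) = (g - 3)*(g + 4)*(g^2 - 1) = (g - 3)*(g + 1)*(g + 4)*(g - 1)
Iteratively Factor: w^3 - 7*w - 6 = (w - 3)*(w^2 + 3*w + 2) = (w - 3)*(w + 2)*(w + 1)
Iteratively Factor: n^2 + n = (n + 1)*(n)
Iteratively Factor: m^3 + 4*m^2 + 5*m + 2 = (m + 1)*(m^2 + 3*m + 2) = (m + 1)*(m + 2)*(m + 1)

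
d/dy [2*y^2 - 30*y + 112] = 4*y - 30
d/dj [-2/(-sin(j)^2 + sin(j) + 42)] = 2*(1 - 2*sin(j))*cos(j)/(sin(j) + cos(j)^2 + 41)^2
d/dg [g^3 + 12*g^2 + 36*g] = 3*g^2 + 24*g + 36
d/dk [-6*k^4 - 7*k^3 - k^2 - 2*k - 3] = -24*k^3 - 21*k^2 - 2*k - 2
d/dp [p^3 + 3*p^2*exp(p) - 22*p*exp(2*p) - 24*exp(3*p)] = 3*p^2*exp(p) + 3*p^2 - 44*p*exp(2*p) + 6*p*exp(p) - 72*exp(3*p) - 22*exp(2*p)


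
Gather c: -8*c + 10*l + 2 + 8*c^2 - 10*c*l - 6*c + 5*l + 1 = 8*c^2 + c*(-10*l - 14) + 15*l + 3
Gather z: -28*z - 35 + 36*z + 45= 8*z + 10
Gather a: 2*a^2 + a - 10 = 2*a^2 + a - 10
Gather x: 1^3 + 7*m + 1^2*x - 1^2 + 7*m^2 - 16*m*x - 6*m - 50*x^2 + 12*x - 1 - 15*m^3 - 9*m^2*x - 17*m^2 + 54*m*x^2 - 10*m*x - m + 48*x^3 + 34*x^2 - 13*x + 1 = -15*m^3 - 10*m^2 + 48*x^3 + x^2*(54*m - 16) + x*(-9*m^2 - 26*m)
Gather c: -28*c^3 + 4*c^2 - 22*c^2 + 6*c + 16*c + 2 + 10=-28*c^3 - 18*c^2 + 22*c + 12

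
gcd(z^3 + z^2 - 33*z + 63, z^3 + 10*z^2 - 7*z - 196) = z + 7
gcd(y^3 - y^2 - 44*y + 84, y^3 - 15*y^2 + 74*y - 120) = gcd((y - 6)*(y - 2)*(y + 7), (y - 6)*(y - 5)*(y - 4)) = y - 6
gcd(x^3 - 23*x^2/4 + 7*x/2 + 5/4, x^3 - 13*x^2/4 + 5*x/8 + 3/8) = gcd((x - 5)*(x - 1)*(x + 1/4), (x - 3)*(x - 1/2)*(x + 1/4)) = x + 1/4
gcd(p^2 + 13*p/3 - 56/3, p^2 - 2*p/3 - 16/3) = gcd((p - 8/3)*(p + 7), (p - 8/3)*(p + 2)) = p - 8/3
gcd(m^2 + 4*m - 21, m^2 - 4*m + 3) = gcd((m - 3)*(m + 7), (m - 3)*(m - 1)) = m - 3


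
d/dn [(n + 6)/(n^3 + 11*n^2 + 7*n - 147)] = (-2*n^2 - 15*n - 27)/(n^5 + 15*n^4 + 30*n^3 - 350*n^2 - 735*n + 3087)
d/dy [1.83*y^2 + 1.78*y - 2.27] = 3.66*y + 1.78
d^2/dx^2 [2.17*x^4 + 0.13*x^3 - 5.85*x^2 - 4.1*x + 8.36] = 26.04*x^2 + 0.78*x - 11.7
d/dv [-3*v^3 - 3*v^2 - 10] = 3*v*(-3*v - 2)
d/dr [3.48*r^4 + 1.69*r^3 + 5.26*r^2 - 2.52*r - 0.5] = 13.92*r^3 + 5.07*r^2 + 10.52*r - 2.52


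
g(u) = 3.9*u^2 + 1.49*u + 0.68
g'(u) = 7.8*u + 1.49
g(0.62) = 3.10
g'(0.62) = 6.33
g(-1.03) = 3.28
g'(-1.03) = -6.54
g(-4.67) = 78.78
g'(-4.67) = -34.94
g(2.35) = 25.72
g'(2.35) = 19.82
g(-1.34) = 5.69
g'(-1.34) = -8.96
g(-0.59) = 1.16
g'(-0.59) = -3.11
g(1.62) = 13.33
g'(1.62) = 14.13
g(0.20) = 1.13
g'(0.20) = 3.05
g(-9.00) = 303.17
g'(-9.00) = -68.71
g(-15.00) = 855.83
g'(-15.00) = -115.51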